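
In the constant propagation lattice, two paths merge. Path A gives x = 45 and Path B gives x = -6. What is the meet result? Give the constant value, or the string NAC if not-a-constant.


Meet operation: if both paths give the same constant, result is that constant; if they differ, result is NAC (not-a-constant).
Path A: 45, Path B: -6 -> differ
Result: not-a-constant -> NAC

NAC


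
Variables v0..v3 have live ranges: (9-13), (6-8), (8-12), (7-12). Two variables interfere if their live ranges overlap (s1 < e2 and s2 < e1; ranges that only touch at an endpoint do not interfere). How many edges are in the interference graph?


Check all pairs for overlapping intervals.
Two intervals (s1,e1) and (s2,e2) overlap if s1 < e2 and s2 < e1.
v0 (9-13) vs v1..v3: overlaps v2, v3 -> 2
v1 (6-8) vs v2..v3: overlaps v3 -> 1
v2 (8-12) vs v3: overlaps v3 -> 1
Total overlapping pairs = 2 + 1 + 1 = 4

4


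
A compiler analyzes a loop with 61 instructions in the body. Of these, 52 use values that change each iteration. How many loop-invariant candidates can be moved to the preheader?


Invariant candidates = total - loop-dependent
= 61 - 52 = 9

9


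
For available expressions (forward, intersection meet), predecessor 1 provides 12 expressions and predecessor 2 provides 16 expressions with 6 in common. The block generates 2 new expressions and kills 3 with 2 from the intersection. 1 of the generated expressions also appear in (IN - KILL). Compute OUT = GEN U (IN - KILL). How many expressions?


IN = intersection of predecessors = 6
IN - KILL = 6 - 2 = 4
|OUT| = |GEN| + |IN - KILL| - |GEN ∩ (IN - KILL)| = 2 + 4 - 1 = 5

5


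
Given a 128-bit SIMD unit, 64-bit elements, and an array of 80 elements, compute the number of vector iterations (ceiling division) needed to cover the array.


Width = 128 / 64 = 2 elements per vector op
Iterations = ceil(80 / 2) = 40

40


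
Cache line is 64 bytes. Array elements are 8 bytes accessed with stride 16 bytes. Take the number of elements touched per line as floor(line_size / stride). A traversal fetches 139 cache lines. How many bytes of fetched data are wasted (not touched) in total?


Elements per line = floor(64 / 16) = 4
Bytes used per line = 4 * 8 = 32
Wasted per line = 64 - 32 = 32
Total wasted = 32 * 139 = 4448

4448


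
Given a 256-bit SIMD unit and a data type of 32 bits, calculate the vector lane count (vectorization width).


Width = SIMD bits / data type bits
= 256 / 32 = 8

8


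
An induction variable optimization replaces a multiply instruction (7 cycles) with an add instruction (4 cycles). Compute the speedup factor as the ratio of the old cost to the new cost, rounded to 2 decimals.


Ratio = mult_cost / add_cost = 7 / 4 = 1.75

1.75


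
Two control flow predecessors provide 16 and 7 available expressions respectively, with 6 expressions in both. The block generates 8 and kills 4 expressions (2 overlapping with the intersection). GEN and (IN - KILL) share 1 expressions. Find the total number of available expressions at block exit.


IN = intersection of predecessors = 6
IN - KILL = 6 - 2 = 4
|OUT| = |GEN| + |IN - KILL| - |GEN ∩ (IN - KILL)| = 8 + 4 - 1 = 11

11


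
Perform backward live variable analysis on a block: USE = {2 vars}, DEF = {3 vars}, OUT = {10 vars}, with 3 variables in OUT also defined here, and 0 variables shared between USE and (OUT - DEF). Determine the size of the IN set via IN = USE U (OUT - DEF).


OUT - DEF: 10 - 3 = 7
|IN| = |USE| + |OUT - DEF| - |USE ∩ (OUT - DEF)| = 2 + 7 - 0 = 9

9


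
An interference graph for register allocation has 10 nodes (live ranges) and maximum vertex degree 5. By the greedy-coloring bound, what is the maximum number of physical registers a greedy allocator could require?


Greedy coloring never needs more than (max_degree + 1) colors: when coloring a vertex, at most max_degree neighbors are already colored.
Upper bound = 5 + 1 = 6

6


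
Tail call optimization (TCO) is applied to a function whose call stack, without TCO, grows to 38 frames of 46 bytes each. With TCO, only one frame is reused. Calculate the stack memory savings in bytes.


Without TCO: 38 * 46 = 1748 bytes
With TCO: reuse 1 frame = 46 bytes
Savings = 1748 - 46 = 1702

1702


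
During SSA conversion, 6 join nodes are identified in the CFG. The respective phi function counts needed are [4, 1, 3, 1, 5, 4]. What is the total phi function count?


Total phi functions = sum of phi functions at each join node
= 4 + 1 + 3 + 1 + 5 + 4 = 18

18


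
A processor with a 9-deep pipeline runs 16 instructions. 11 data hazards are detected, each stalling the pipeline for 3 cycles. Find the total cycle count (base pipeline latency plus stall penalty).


Base cycles = 9 + 16 - 1 = 24
Total stalls = 11 * 3 = 33
Total = 24 + 33 = 57

57


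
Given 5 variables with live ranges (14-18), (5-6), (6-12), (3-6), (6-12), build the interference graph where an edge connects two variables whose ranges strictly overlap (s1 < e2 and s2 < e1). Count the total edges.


Check all pairs for overlapping intervals.
Two intervals (s1,e1) and (s2,e2) overlap if s1 < e2 and s2 < e1.
v0 (14-18) vs v1..v4: overlaps none -> 0
v1 (5-6) vs v2..v4: overlaps v3 -> 1
v2 (6-12) vs v3..v4: overlaps v4 -> 1
v3 (3-6) vs v4: overlaps none -> 0
Total overlapping pairs = 0 + 1 + 1 + 0 = 2

2


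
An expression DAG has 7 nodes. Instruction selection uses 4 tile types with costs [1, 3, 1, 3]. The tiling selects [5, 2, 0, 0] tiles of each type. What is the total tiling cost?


Total cost = sum(count_i * cost_i)
= 5*1 + 2*3 + 0*1 + 0*3
= 11

11


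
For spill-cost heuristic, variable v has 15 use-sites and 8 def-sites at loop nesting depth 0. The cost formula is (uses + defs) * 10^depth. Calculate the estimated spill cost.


uses + defs = 15 + 8 = 23
10^0 = 1
Spill cost = 23 * 1 = 23

23


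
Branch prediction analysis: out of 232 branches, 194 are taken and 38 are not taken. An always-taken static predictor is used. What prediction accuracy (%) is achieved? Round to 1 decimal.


Predictor: always-taken
Correct predictions = 194
Accuracy = 194 / 232 * 100 = 83.6%

83.6


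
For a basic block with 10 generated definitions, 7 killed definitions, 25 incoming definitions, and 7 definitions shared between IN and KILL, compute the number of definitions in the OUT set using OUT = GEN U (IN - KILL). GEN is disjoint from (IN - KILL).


IN - KILL: 25 - 7 = 18 surviving definitions
OUT = GEN + surviving = 10 + 18 = 28

28


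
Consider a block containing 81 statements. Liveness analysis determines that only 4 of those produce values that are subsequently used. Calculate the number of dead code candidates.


Dead code = total statements - live definitions
= 81 - 4 = 77

77


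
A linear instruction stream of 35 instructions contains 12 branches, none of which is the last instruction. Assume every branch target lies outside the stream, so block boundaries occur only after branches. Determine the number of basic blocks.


With no in-sequence branch targets, the leaders are the first instruction plus the instruction after each branch.
Number of basic blocks = branches + 1
= 12 + 1 = 13

13


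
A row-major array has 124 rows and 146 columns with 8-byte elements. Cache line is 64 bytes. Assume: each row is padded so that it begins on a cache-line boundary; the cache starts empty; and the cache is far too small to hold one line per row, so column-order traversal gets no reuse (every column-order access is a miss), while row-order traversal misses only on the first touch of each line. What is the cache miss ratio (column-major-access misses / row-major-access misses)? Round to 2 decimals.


Each row occupies 146 * 8 = 1168 bytes and starts on a line boundary, so it spans ceil(1168 / 64) = 19 cache lines.
Row-major traversal misses (one per line touched): 124 * ceil(146 * 8 / 64) = 2356
Column-major traversal misses (no reuse, every access misses): 124 * 146 = 18104
Ratio = 18104 / 2356 = 7.68

7.68


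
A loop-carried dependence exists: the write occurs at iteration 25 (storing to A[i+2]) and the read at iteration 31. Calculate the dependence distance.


Distance = read iteration - write iteration
= 31 - 25 = 6

6


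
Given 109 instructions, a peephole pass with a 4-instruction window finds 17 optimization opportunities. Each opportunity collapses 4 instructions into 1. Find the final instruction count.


Each match removes 3 instructions.
Total removed = 17 * 3 = 51
Remaining = 109 - 51 = 58

58


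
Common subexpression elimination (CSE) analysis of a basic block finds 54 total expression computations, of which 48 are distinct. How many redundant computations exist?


CSE count = total expressions - unique expressions
= 54 - 48 = 6

6


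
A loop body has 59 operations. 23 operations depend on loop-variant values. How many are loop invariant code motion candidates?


Invariant candidates = total - loop-dependent
= 59 - 23 = 36

36


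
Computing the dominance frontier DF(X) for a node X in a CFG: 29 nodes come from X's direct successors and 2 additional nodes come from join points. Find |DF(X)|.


DF(X) = direct successor contributions + join point contributions
= 29 + 2 = 31

31


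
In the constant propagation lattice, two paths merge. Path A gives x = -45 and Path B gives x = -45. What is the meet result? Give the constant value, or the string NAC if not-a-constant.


Meet operation: if both paths give the same constant, result is that constant; if they differ, result is NAC (not-a-constant).
Path A: -45, Path B: -45 -> equal
Result: constant -> -45

-45


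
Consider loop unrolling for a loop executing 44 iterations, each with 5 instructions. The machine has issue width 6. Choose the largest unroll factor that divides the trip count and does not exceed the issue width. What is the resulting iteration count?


Largest divisor of 44 <= 6 is 4
New iterations = 44 / 4 = 11

11


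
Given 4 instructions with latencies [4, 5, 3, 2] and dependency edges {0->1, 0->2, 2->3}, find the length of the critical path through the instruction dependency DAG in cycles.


Compute longest path through dependency graph: dist(Ik) = max over predecessors of dist + latency(Ik).
dist(I0) = latency 4 = 4
dist(I1) = dist(I0) + 5 = 4 + 5 = 9
dist(I2) = dist(I0) + 3 = 4 + 3 = 7
dist(I3) = dist(I2) + 2 = 7 + 2 = 9
Critical path = max dist = 9

9


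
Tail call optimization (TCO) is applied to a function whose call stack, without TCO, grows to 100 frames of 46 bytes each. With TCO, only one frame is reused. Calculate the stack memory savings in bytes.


Without TCO: 100 * 46 = 4600 bytes
With TCO: reuse 1 frame = 46 bytes
Savings = 4600 - 46 = 4554

4554


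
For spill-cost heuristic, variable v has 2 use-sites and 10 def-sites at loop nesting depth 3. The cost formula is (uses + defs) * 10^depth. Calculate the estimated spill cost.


uses + defs = 2 + 10 = 12
10^3 = 1000
Spill cost = 12 * 1000 = 12000

12000


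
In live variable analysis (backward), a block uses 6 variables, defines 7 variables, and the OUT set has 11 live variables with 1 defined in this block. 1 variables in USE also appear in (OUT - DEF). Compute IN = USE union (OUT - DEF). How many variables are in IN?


OUT - DEF: 11 - 1 = 10
|IN| = |USE| + |OUT - DEF| - |USE ∩ (OUT - DEF)| = 6 + 10 - 1 = 15

15


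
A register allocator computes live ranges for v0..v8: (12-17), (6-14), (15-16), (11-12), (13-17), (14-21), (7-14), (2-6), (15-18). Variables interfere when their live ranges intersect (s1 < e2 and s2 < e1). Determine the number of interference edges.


Check all pairs for overlapping intervals.
Two intervals (s1,e1) and (s2,e2) overlap if s1 < e2 and s2 < e1.
v0 (12-17) vs v1..v8: overlaps v1, v2, v4, v5, v6, v8 -> 6
v1 (6-14) vs v2..v8: overlaps v3, v4, v6 -> 3
v2 (15-16) vs v3..v8: overlaps v4, v5, v8 -> 3
v3 (11-12) vs v4..v8: overlaps v6 -> 1
v4 (13-17) vs v5..v8: overlaps v5, v6, v8 -> 3
v5 (14-21) vs v6..v8: overlaps v8 -> 1
v6 (7-14) vs v7..v8: overlaps none -> 0
v7 (2-6) vs v8: overlaps none -> 0
Total overlapping pairs = 6 + 3 + 3 + 1 + 3 + 1 + 0 + 0 = 17

17


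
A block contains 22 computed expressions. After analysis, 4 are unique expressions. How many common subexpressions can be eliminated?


CSE count = total expressions - unique expressions
= 22 - 4 = 18

18


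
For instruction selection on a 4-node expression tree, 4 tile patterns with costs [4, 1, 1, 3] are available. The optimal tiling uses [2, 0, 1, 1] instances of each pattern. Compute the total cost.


Total cost = sum(count_i * cost_i)
= 2*4 + 0*1 + 1*1 + 1*3
= 12

12


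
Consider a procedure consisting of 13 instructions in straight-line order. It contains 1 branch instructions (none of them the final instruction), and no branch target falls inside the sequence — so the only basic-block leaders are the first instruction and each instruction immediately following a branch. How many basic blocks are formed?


With no in-sequence branch targets, the leaders are the first instruction plus the instruction after each branch.
Number of basic blocks = branches + 1
= 1 + 1 = 2

2


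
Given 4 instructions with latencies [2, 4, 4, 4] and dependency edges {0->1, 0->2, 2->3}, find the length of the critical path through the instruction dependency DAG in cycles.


Compute longest path through dependency graph: dist(Ik) = max over predecessors of dist + latency(Ik).
dist(I0) = latency 2 = 2
dist(I1) = dist(I0) + 4 = 2 + 4 = 6
dist(I2) = dist(I0) + 4 = 2 + 4 = 6
dist(I3) = dist(I2) + 4 = 6 + 4 = 10
Critical path = max dist = 10

10


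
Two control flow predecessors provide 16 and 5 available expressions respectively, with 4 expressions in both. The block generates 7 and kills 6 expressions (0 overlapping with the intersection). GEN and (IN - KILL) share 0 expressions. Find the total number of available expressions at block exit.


IN = intersection of predecessors = 4
IN - KILL = 4 - 0 = 4
|OUT| = |GEN| + |IN - KILL| - |GEN ∩ (IN - KILL)| = 7 + 4 - 0 = 11

11


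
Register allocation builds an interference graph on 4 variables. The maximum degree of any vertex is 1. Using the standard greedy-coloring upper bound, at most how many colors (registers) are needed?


Greedy coloring never needs more than (max_degree + 1) colors: when coloring a vertex, at most max_degree neighbors are already colored.
Upper bound = 1 + 1 = 2

2


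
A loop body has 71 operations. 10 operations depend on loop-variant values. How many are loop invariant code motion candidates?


Invariant candidates = total - loop-dependent
= 71 - 10 = 61

61


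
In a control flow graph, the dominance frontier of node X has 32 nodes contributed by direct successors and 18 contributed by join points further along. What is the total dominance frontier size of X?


DF(X) = direct successor contributions + join point contributions
= 32 + 18 = 50

50


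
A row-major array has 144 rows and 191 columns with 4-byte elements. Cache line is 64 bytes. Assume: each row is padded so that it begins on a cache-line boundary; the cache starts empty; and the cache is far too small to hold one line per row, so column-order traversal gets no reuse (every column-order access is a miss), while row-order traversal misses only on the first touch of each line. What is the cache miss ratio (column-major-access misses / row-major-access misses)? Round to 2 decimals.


Each row occupies 191 * 4 = 764 bytes and starts on a line boundary, so it spans ceil(764 / 64) = 12 cache lines.
Row-major traversal misses (one per line touched): 144 * ceil(191 * 4 / 64) = 1728
Column-major traversal misses (no reuse, every access misses): 144 * 191 = 27504
Ratio = 27504 / 1728 = 15.92

15.92


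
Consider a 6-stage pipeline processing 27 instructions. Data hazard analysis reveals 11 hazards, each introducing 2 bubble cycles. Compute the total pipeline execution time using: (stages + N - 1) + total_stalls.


Base cycles = 6 + 27 - 1 = 32
Total stalls = 11 * 2 = 22
Total = 32 + 22 = 54

54


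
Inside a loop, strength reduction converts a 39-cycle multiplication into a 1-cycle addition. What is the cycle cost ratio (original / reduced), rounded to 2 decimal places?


Ratio = mult_cost / add_cost = 39 / 1 = 39.0

39.0


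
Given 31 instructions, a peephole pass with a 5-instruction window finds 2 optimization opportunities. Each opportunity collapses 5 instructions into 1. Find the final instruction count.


Each match removes 4 instructions.
Total removed = 2 * 4 = 8
Remaining = 31 - 8 = 23

23


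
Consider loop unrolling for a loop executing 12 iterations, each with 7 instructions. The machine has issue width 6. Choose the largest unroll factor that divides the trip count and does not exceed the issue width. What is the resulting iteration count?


Largest divisor of 12 <= 6 is 6
New iterations = 12 / 6 = 2

2


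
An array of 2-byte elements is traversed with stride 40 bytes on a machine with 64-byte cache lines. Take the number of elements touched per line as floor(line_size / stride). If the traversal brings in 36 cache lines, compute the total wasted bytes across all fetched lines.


Elements per line = floor(64 / 40) = 1
Bytes used per line = 1 * 2 = 2
Wasted per line = 64 - 2 = 62
Total wasted = 62 * 36 = 2232

2232


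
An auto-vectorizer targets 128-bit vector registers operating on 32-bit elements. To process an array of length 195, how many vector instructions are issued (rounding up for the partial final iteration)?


Width = 128 / 32 = 4 elements per vector op
Iterations = ceil(195 / 4) = 49

49


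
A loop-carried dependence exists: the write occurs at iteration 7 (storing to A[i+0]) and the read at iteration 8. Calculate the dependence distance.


Distance = read iteration - write iteration
= 8 - 7 = 1

1


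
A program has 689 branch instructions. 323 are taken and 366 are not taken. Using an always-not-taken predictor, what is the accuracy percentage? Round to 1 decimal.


Predictor: always-not-taken
Correct predictions = 366
Accuracy = 366 / 689 * 100 = 53.1%

53.1


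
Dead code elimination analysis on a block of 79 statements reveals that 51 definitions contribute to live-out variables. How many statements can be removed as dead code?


Dead code = total statements - live definitions
= 79 - 51 = 28

28


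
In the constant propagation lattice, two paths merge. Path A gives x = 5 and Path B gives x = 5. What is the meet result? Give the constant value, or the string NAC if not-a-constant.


Meet operation: if both paths give the same constant, result is that constant; if they differ, result is NAC (not-a-constant).
Path A: 5, Path B: 5 -> equal
Result: constant -> 5

5


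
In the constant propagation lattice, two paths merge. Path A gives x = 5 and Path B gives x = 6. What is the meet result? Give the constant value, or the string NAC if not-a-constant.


Meet operation: if both paths give the same constant, result is that constant; if they differ, result is NAC (not-a-constant).
Path A: 5, Path B: 6 -> differ
Result: not-a-constant -> NAC

NAC


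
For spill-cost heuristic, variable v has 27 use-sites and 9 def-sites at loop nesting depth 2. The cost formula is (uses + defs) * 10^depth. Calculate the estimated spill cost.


uses + defs = 27 + 9 = 36
10^2 = 100
Spill cost = 36 * 100 = 3600

3600


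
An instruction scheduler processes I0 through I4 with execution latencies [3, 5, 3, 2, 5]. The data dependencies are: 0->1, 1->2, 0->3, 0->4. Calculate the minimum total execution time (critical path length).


Compute longest path through dependency graph: dist(Ik) = max over predecessors of dist + latency(Ik).
dist(I0) = latency 3 = 3
dist(I1) = dist(I0) + 5 = 3 + 5 = 8
dist(I2) = dist(I1) + 3 = 8 + 3 = 11
dist(I3) = dist(I0) + 2 = 3 + 2 = 5
dist(I4) = dist(I0) + 5 = 3 + 5 = 8
Critical path = max dist = 11

11


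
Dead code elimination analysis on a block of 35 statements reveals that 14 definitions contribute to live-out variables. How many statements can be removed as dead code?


Dead code = total statements - live definitions
= 35 - 14 = 21

21


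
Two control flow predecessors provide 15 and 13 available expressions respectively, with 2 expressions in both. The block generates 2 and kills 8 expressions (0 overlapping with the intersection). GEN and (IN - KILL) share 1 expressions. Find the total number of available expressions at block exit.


IN = intersection of predecessors = 2
IN - KILL = 2 - 0 = 2
|OUT| = |GEN| + |IN - KILL| - |GEN ∩ (IN - KILL)| = 2 + 2 - 1 = 3

3


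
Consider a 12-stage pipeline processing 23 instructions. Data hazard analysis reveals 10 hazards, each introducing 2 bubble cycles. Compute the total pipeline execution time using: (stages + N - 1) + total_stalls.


Base cycles = 12 + 23 - 1 = 34
Total stalls = 10 * 2 = 20
Total = 34 + 20 = 54

54


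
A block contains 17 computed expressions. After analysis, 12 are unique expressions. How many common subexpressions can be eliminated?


CSE count = total expressions - unique expressions
= 17 - 12 = 5

5


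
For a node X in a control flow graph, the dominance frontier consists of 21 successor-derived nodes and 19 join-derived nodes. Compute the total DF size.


DF(X) = direct successor contributions + join point contributions
= 21 + 19 = 40

40


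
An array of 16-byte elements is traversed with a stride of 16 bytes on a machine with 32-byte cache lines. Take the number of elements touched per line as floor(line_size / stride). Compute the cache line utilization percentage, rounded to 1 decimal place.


Elements per cache line = floor(32 / 16) = 2
Bytes used = 2 * 16 = 32
Utilization = 32 / 32 * 100 = 100.0%

100.0


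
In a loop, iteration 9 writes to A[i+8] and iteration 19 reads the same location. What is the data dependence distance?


Distance = read iteration - write iteration
= 19 - 9 = 10

10


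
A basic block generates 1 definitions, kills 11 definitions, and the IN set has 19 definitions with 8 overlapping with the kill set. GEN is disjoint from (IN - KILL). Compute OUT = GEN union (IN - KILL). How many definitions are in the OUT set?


IN - KILL: 19 - 8 = 11 surviving definitions
OUT = GEN + surviving = 1 + 11 = 12

12


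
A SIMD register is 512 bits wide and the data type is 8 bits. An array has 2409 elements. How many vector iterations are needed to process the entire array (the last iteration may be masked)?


Width = 512 / 8 = 64 elements per vector op
Iterations = ceil(2409 / 64) = 38

38


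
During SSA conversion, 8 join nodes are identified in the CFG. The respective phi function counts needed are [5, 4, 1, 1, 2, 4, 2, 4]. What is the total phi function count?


Total phi functions = sum of phi functions at each join node
= 5 + 4 + 1 + 1 + 2 + 4 + 2 + 4 = 23

23


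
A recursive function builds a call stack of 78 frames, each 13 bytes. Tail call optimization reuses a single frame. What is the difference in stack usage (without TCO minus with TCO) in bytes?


Without TCO: 78 * 13 = 1014 bytes
With TCO: reuse 1 frame = 13 bytes
Savings = 1014 - 13 = 1001

1001


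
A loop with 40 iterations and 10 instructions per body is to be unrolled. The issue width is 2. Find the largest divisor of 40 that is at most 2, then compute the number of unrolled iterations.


Largest divisor of 40 <= 2 is 2
New iterations = 40 / 2 = 20

20


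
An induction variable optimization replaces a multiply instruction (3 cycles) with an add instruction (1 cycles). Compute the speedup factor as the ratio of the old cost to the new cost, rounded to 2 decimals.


Ratio = mult_cost / add_cost = 3 / 1 = 3.0

3.0


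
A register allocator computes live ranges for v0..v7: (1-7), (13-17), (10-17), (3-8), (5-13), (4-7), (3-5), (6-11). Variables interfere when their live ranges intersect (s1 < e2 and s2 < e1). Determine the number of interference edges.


Check all pairs for overlapping intervals.
Two intervals (s1,e1) and (s2,e2) overlap if s1 < e2 and s2 < e1.
v0 (1-7) vs v1..v7: overlaps v3, v4, v5, v6, v7 -> 5
v1 (13-17) vs v2..v7: overlaps v2 -> 1
v2 (10-17) vs v3..v7: overlaps v4, v7 -> 2
v3 (3-8) vs v4..v7: overlaps v4, v5, v6, v7 -> 4
v4 (5-13) vs v5..v7: overlaps v5, v7 -> 2
v5 (4-7) vs v6..v7: overlaps v6, v7 -> 2
v6 (3-5) vs v7: overlaps none -> 0
Total overlapping pairs = 5 + 1 + 2 + 4 + 2 + 2 + 0 = 16

16


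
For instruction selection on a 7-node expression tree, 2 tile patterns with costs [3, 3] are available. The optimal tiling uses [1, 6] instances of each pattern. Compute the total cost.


Total cost = sum(count_i * cost_i)
= 1*3 + 6*3
= 21

21


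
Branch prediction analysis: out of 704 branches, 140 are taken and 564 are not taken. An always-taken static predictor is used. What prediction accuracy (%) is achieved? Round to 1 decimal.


Predictor: always-taken
Correct predictions = 140
Accuracy = 140 / 704 * 100 = 19.9%

19.9


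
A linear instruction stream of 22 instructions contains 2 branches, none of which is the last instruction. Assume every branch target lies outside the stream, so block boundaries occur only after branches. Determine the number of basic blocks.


With no in-sequence branch targets, the leaders are the first instruction plus the instruction after each branch.
Number of basic blocks = branches + 1
= 2 + 1 = 3

3


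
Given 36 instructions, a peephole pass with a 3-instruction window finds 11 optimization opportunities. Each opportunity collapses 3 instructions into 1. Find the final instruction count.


Each match removes 2 instructions.
Total removed = 11 * 2 = 22
Remaining = 36 - 22 = 14

14


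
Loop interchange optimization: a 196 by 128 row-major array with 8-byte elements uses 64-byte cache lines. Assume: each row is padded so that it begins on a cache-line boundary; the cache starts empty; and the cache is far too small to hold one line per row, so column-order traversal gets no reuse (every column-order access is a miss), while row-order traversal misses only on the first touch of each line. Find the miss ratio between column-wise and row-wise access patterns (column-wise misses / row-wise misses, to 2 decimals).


Each row occupies 128 * 8 = 1024 bytes and starts on a line boundary, so it spans ceil(1024 / 64) = 16 cache lines.
Row-major traversal misses (one per line touched): 196 * ceil(128 * 8 / 64) = 3136
Column-major traversal misses (no reuse, every access misses): 196 * 128 = 25088
Ratio = 25088 / 3136 = 8.0

8.0


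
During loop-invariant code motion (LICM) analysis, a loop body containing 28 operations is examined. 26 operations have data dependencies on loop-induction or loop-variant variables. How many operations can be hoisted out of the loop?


Invariant candidates = total - loop-dependent
= 28 - 26 = 2

2


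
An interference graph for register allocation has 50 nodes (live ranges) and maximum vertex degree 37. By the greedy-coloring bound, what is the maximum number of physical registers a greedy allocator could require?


Greedy coloring never needs more than (max_degree + 1) colors: when coloring a vertex, at most max_degree neighbors are already colored.
Upper bound = 37 + 1 = 38

38


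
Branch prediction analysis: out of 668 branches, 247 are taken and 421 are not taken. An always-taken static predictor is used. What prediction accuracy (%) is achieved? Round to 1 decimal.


Predictor: always-taken
Correct predictions = 247
Accuracy = 247 / 668 * 100 = 37.0%

37.0


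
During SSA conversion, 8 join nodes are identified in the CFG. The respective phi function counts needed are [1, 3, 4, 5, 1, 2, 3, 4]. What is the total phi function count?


Total phi functions = sum of phi functions at each join node
= 1 + 3 + 4 + 5 + 1 + 2 + 3 + 4 = 23

23


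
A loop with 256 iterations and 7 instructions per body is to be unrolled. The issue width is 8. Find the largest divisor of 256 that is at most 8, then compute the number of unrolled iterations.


Largest divisor of 256 <= 8 is 8
New iterations = 256 / 8 = 32

32


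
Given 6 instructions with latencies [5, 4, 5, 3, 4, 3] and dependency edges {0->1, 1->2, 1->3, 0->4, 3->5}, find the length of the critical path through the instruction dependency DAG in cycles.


Compute longest path through dependency graph: dist(Ik) = max over predecessors of dist + latency(Ik).
dist(I0) = latency 5 = 5
dist(I1) = dist(I0) + 4 = 5 + 4 = 9
dist(I2) = dist(I1) + 5 = 9 + 5 = 14
dist(I3) = dist(I1) + 3 = 9 + 3 = 12
dist(I4) = dist(I0) + 4 = 5 + 4 = 9
dist(I5) = dist(I3) + 3 = 12 + 3 = 15
Critical path = max dist = 15

15


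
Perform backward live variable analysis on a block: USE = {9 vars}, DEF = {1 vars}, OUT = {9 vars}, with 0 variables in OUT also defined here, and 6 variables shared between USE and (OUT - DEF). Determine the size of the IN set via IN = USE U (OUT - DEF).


OUT - DEF: 9 - 0 = 9
|IN| = |USE| + |OUT - DEF| - |USE ∩ (OUT - DEF)| = 9 + 9 - 6 = 12

12


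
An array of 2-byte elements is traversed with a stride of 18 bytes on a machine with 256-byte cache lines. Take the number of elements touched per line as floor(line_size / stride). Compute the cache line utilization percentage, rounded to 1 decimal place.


Elements per cache line = floor(256 / 18) = 14
Bytes used = 14 * 2 = 28
Utilization = 28 / 256 * 100 = 10.9%

10.9


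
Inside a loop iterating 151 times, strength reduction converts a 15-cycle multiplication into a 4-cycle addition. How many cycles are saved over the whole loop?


Per-iteration saving = 15 - 4 = 11
Total saved = 151 * 11 = 1661

1661


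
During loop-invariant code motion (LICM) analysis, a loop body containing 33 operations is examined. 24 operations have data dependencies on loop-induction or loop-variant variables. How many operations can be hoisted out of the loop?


Invariant candidates = total - loop-dependent
= 33 - 24 = 9

9


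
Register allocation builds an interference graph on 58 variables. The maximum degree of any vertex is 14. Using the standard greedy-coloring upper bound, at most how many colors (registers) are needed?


Greedy coloring never needs more than (max_degree + 1) colors: when coloring a vertex, at most max_degree neighbors are already colored.
Upper bound = 14 + 1 = 15

15


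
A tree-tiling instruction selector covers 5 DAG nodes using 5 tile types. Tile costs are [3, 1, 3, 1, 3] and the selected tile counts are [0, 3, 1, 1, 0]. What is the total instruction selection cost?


Total cost = sum(count_i * cost_i)
= 0*3 + 3*1 + 1*3 + 1*1 + 0*3
= 7

7


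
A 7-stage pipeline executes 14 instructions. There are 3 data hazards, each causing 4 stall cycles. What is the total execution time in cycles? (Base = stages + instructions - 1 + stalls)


Base cycles = 7 + 14 - 1 = 20
Total stalls = 3 * 4 = 12
Total = 20 + 12 = 32

32


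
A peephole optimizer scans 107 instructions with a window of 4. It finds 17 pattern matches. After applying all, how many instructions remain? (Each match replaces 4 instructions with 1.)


Each match removes 3 instructions.
Total removed = 17 * 3 = 51
Remaining = 107 - 51 = 56

56


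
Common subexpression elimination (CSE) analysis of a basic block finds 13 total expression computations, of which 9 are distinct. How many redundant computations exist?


CSE count = total expressions - unique expressions
= 13 - 9 = 4

4


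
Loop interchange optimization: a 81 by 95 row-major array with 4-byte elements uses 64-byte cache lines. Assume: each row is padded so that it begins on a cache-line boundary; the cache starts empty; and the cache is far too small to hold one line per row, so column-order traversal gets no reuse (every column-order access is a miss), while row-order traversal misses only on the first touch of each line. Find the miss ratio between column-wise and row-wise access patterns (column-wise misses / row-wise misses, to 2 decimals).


Each row occupies 95 * 4 = 380 bytes and starts on a line boundary, so it spans ceil(380 / 64) = 6 cache lines.
Row-major traversal misses (one per line touched): 81 * ceil(95 * 4 / 64) = 486
Column-major traversal misses (no reuse, every access misses): 81 * 95 = 7695
Ratio = 7695 / 486 = 15.83

15.83


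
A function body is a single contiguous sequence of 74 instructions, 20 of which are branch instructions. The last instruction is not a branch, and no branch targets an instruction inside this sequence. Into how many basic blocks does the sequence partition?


With no in-sequence branch targets, the leaders are the first instruction plus the instruction after each branch.
Number of basic blocks = branches + 1
= 20 + 1 = 21

21


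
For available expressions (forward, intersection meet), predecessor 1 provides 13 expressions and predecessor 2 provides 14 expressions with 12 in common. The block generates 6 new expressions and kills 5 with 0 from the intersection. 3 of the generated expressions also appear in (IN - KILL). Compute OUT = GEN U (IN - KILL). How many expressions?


IN = intersection of predecessors = 12
IN - KILL = 12 - 0 = 12
|OUT| = |GEN| + |IN - KILL| - |GEN ∩ (IN - KILL)| = 6 + 12 - 3 = 15

15


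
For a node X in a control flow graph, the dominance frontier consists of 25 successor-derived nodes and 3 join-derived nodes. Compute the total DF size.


DF(X) = direct successor contributions + join point contributions
= 25 + 3 = 28

28


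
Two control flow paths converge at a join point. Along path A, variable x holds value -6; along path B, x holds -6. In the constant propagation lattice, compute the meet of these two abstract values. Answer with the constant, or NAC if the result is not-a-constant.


Meet operation: if both paths give the same constant, result is that constant; if they differ, result is NAC (not-a-constant).
Path A: -6, Path B: -6 -> equal
Result: constant -> -6

-6


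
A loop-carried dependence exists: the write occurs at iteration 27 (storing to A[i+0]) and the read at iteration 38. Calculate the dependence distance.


Distance = read iteration - write iteration
= 38 - 27 = 11

11


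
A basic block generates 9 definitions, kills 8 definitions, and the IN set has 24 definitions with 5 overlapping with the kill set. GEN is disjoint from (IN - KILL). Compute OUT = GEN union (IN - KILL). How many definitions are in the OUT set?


IN - KILL: 24 - 5 = 19 surviving definitions
OUT = GEN + surviving = 9 + 19 = 28

28


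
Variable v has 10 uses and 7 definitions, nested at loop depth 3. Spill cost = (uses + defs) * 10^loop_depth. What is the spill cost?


uses + defs = 10 + 7 = 17
10^3 = 1000
Spill cost = 17 * 1000 = 17000

17000


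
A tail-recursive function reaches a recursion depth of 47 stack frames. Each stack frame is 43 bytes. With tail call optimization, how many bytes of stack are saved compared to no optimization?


Without TCO: 47 * 43 = 2021 bytes
With TCO: reuse 1 frame = 43 bytes
Savings = 2021 - 43 = 1978

1978


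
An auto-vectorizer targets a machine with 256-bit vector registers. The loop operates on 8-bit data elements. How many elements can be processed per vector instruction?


Width = SIMD bits / data type bits
= 256 / 8 = 32

32


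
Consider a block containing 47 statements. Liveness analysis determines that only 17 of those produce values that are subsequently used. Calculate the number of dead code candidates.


Dead code = total statements - live definitions
= 47 - 17 = 30

30


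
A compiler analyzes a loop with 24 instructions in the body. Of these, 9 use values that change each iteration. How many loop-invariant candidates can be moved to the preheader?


Invariant candidates = total - loop-dependent
= 24 - 9 = 15

15


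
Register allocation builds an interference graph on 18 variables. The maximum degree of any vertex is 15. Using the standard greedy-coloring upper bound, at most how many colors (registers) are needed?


Greedy coloring never needs more than (max_degree + 1) colors: when coloring a vertex, at most max_degree neighbors are already colored.
Upper bound = 15 + 1 = 16

16


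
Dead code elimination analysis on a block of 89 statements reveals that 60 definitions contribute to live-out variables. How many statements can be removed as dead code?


Dead code = total statements - live definitions
= 89 - 60 = 29

29


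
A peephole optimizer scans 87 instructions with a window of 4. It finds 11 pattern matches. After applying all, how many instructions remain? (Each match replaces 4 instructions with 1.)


Each match removes 3 instructions.
Total removed = 11 * 3 = 33
Remaining = 87 - 33 = 54

54


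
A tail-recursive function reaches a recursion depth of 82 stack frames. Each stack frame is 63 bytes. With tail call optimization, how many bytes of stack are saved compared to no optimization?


Without TCO: 82 * 63 = 5166 bytes
With TCO: reuse 1 frame = 63 bytes
Savings = 5166 - 63 = 5103

5103


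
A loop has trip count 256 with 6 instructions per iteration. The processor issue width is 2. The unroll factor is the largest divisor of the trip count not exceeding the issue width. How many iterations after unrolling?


Largest divisor of 256 <= 2 is 2
New iterations = 256 / 2 = 128

128


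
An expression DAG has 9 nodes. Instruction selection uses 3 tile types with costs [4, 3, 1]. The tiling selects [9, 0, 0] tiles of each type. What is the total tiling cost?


Total cost = sum(count_i * cost_i)
= 9*4 + 0*3 + 0*1
= 36

36


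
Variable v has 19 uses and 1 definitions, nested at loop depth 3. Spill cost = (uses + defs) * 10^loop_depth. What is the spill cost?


uses + defs = 19 + 1 = 20
10^3 = 1000
Spill cost = 20 * 1000 = 20000

20000


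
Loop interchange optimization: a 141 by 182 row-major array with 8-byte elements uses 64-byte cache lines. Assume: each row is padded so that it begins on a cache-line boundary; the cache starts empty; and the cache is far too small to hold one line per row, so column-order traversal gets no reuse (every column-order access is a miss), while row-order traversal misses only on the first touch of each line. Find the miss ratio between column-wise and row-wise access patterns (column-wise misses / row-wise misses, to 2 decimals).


Each row occupies 182 * 8 = 1456 bytes and starts on a line boundary, so it spans ceil(1456 / 64) = 23 cache lines.
Row-major traversal misses (one per line touched): 141 * ceil(182 * 8 / 64) = 3243
Column-major traversal misses (no reuse, every access misses): 141 * 182 = 25662
Ratio = 25662 / 3243 = 7.91

7.91


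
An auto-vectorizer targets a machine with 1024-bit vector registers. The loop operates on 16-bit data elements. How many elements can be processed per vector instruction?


Width = SIMD bits / data type bits
= 1024 / 16 = 64

64


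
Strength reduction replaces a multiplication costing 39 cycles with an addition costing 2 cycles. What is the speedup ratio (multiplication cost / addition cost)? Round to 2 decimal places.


Ratio = mult_cost / add_cost = 39 / 2 = 19.5

19.5


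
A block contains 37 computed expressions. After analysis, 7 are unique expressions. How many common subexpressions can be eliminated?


CSE count = total expressions - unique expressions
= 37 - 7 = 30

30


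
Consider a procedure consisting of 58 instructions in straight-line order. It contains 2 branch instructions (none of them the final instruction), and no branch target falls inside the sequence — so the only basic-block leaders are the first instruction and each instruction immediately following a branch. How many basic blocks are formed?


With no in-sequence branch targets, the leaders are the first instruction plus the instruction after each branch.
Number of basic blocks = branches + 1
= 2 + 1 = 3

3


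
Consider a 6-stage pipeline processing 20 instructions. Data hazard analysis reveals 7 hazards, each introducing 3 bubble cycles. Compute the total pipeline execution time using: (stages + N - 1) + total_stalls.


Base cycles = 6 + 20 - 1 = 25
Total stalls = 7 * 3 = 21
Total = 25 + 21 = 46

46
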